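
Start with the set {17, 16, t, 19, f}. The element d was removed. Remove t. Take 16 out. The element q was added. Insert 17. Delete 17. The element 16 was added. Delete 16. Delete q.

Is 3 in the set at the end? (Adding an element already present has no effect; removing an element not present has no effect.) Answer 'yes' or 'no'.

Answer: no

Derivation:
Tracking the set through each operation:
Start: {16, 17, 19, f, t}
Event 1 (remove d): not present, no change. Set: {16, 17, 19, f, t}
Event 2 (remove t): removed. Set: {16, 17, 19, f}
Event 3 (remove 16): removed. Set: {17, 19, f}
Event 4 (add q): added. Set: {17, 19, f, q}
Event 5 (add 17): already present, no change. Set: {17, 19, f, q}
Event 6 (remove 17): removed. Set: {19, f, q}
Event 7 (add 16): added. Set: {16, 19, f, q}
Event 8 (remove 16): removed. Set: {19, f, q}
Event 9 (remove q): removed. Set: {19, f}

Final set: {19, f} (size 2)
3 is NOT in the final set.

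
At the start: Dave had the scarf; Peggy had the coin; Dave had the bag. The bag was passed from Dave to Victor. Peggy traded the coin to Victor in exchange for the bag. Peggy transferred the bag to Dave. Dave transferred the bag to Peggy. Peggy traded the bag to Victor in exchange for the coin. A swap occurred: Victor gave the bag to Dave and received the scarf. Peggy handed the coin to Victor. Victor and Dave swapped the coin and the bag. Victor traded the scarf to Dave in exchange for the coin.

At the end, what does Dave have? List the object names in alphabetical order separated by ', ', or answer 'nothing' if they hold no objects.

Tracking all object holders:
Start: scarf:Dave, coin:Peggy, bag:Dave
Event 1 (give bag: Dave -> Victor). State: scarf:Dave, coin:Peggy, bag:Victor
Event 2 (swap coin<->bag: now coin:Victor, bag:Peggy). State: scarf:Dave, coin:Victor, bag:Peggy
Event 3 (give bag: Peggy -> Dave). State: scarf:Dave, coin:Victor, bag:Dave
Event 4 (give bag: Dave -> Peggy). State: scarf:Dave, coin:Victor, bag:Peggy
Event 5 (swap bag<->coin: now bag:Victor, coin:Peggy). State: scarf:Dave, coin:Peggy, bag:Victor
Event 6 (swap bag<->scarf: now bag:Dave, scarf:Victor). State: scarf:Victor, coin:Peggy, bag:Dave
Event 7 (give coin: Peggy -> Victor). State: scarf:Victor, coin:Victor, bag:Dave
Event 8 (swap coin<->bag: now coin:Dave, bag:Victor). State: scarf:Victor, coin:Dave, bag:Victor
Event 9 (swap scarf<->coin: now scarf:Dave, coin:Victor). State: scarf:Dave, coin:Victor, bag:Victor

Final state: scarf:Dave, coin:Victor, bag:Victor
Dave holds: scarf.

Answer: scarf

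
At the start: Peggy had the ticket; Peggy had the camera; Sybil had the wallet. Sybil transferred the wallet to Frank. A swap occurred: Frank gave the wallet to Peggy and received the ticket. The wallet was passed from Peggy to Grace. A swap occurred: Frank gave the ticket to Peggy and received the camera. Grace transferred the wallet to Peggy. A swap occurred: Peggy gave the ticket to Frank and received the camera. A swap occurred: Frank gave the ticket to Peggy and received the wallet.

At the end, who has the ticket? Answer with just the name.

Answer: Peggy

Derivation:
Tracking all object holders:
Start: ticket:Peggy, camera:Peggy, wallet:Sybil
Event 1 (give wallet: Sybil -> Frank). State: ticket:Peggy, camera:Peggy, wallet:Frank
Event 2 (swap wallet<->ticket: now wallet:Peggy, ticket:Frank). State: ticket:Frank, camera:Peggy, wallet:Peggy
Event 3 (give wallet: Peggy -> Grace). State: ticket:Frank, camera:Peggy, wallet:Grace
Event 4 (swap ticket<->camera: now ticket:Peggy, camera:Frank). State: ticket:Peggy, camera:Frank, wallet:Grace
Event 5 (give wallet: Grace -> Peggy). State: ticket:Peggy, camera:Frank, wallet:Peggy
Event 6 (swap ticket<->camera: now ticket:Frank, camera:Peggy). State: ticket:Frank, camera:Peggy, wallet:Peggy
Event 7 (swap ticket<->wallet: now ticket:Peggy, wallet:Frank). State: ticket:Peggy, camera:Peggy, wallet:Frank

Final state: ticket:Peggy, camera:Peggy, wallet:Frank
The ticket is held by Peggy.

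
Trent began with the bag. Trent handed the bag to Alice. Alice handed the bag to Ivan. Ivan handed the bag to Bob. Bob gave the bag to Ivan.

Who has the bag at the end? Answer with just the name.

Tracking the bag through each event:
Start: Trent has the bag.
After event 1: Alice has the bag.
After event 2: Ivan has the bag.
After event 3: Bob has the bag.
After event 4: Ivan has the bag.

Answer: Ivan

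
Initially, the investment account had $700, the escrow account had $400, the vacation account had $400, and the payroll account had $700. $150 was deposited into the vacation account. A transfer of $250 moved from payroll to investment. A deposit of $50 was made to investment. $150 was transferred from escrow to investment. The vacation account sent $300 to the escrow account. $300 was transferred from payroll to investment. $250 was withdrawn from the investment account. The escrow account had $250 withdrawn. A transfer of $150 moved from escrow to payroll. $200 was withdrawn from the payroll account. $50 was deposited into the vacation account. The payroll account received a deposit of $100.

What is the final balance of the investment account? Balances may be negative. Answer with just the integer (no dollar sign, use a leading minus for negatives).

Tracking account balances step by step:
Start: investment=700, escrow=400, vacation=400, payroll=700
Event 1 (deposit 150 to vacation): vacation: 400 + 150 = 550. Balances: investment=700, escrow=400, vacation=550, payroll=700
Event 2 (transfer 250 payroll -> investment): payroll: 700 - 250 = 450, investment: 700 + 250 = 950. Balances: investment=950, escrow=400, vacation=550, payroll=450
Event 3 (deposit 50 to investment): investment: 950 + 50 = 1000. Balances: investment=1000, escrow=400, vacation=550, payroll=450
Event 4 (transfer 150 escrow -> investment): escrow: 400 - 150 = 250, investment: 1000 + 150 = 1150. Balances: investment=1150, escrow=250, vacation=550, payroll=450
Event 5 (transfer 300 vacation -> escrow): vacation: 550 - 300 = 250, escrow: 250 + 300 = 550. Balances: investment=1150, escrow=550, vacation=250, payroll=450
Event 6 (transfer 300 payroll -> investment): payroll: 450 - 300 = 150, investment: 1150 + 300 = 1450. Balances: investment=1450, escrow=550, vacation=250, payroll=150
Event 7 (withdraw 250 from investment): investment: 1450 - 250 = 1200. Balances: investment=1200, escrow=550, vacation=250, payroll=150
Event 8 (withdraw 250 from escrow): escrow: 550 - 250 = 300. Balances: investment=1200, escrow=300, vacation=250, payroll=150
Event 9 (transfer 150 escrow -> payroll): escrow: 300 - 150 = 150, payroll: 150 + 150 = 300. Balances: investment=1200, escrow=150, vacation=250, payroll=300
Event 10 (withdraw 200 from payroll): payroll: 300 - 200 = 100. Balances: investment=1200, escrow=150, vacation=250, payroll=100
Event 11 (deposit 50 to vacation): vacation: 250 + 50 = 300. Balances: investment=1200, escrow=150, vacation=300, payroll=100
Event 12 (deposit 100 to payroll): payroll: 100 + 100 = 200. Balances: investment=1200, escrow=150, vacation=300, payroll=200

Final balance of investment: 1200

Answer: 1200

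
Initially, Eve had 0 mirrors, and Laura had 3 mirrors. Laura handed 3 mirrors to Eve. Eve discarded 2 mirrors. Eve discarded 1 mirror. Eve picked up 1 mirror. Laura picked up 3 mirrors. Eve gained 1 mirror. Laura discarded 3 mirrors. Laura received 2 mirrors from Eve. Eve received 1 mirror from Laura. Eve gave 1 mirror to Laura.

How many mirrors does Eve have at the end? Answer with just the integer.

Tracking counts step by step:
Start: Eve=0, Laura=3
Event 1 (Laura -> Eve, 3): Laura: 3 -> 0, Eve: 0 -> 3. State: Eve=3, Laura=0
Event 2 (Eve -2): Eve: 3 -> 1. State: Eve=1, Laura=0
Event 3 (Eve -1): Eve: 1 -> 0. State: Eve=0, Laura=0
Event 4 (Eve +1): Eve: 0 -> 1. State: Eve=1, Laura=0
Event 5 (Laura +3): Laura: 0 -> 3. State: Eve=1, Laura=3
Event 6 (Eve +1): Eve: 1 -> 2. State: Eve=2, Laura=3
Event 7 (Laura -3): Laura: 3 -> 0. State: Eve=2, Laura=0
Event 8 (Eve -> Laura, 2): Eve: 2 -> 0, Laura: 0 -> 2. State: Eve=0, Laura=2
Event 9 (Laura -> Eve, 1): Laura: 2 -> 1, Eve: 0 -> 1. State: Eve=1, Laura=1
Event 10 (Eve -> Laura, 1): Eve: 1 -> 0, Laura: 1 -> 2. State: Eve=0, Laura=2

Eve's final count: 0

Answer: 0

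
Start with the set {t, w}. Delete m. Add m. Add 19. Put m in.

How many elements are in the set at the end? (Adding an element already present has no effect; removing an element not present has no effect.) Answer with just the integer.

Tracking the set through each operation:
Start: {t, w}
Event 1 (remove m): not present, no change. Set: {t, w}
Event 2 (add m): added. Set: {m, t, w}
Event 3 (add 19): added. Set: {19, m, t, w}
Event 4 (add m): already present, no change. Set: {19, m, t, w}

Final set: {19, m, t, w} (size 4)

Answer: 4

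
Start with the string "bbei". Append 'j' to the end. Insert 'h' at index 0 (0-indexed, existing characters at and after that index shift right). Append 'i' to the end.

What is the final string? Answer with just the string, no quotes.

Applying each edit step by step:
Start: "bbei"
Op 1 (append 'j'): "bbei" -> "bbeij"
Op 2 (insert 'h' at idx 0): "bbeij" -> "hbbeij"
Op 3 (append 'i'): "hbbeij" -> "hbbeiji"

Answer: hbbeiji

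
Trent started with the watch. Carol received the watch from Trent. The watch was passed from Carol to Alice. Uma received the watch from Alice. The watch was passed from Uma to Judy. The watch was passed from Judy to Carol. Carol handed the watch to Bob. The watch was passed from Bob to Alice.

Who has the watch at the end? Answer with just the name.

Tracking the watch through each event:
Start: Trent has the watch.
After event 1: Carol has the watch.
After event 2: Alice has the watch.
After event 3: Uma has the watch.
After event 4: Judy has the watch.
After event 5: Carol has the watch.
After event 6: Bob has the watch.
After event 7: Alice has the watch.

Answer: Alice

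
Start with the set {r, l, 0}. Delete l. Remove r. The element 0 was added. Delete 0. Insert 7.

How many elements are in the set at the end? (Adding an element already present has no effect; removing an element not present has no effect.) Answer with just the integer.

Tracking the set through each operation:
Start: {0, l, r}
Event 1 (remove l): removed. Set: {0, r}
Event 2 (remove r): removed. Set: {0}
Event 3 (add 0): already present, no change. Set: {0}
Event 4 (remove 0): removed. Set: {}
Event 5 (add 7): added. Set: {7}

Final set: {7} (size 1)

Answer: 1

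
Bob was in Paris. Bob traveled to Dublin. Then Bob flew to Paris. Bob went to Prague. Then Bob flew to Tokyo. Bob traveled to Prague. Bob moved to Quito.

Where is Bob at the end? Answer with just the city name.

Tracking Bob's location:
Start: Bob is in Paris.
After move 1: Paris -> Dublin. Bob is in Dublin.
After move 2: Dublin -> Paris. Bob is in Paris.
After move 3: Paris -> Prague. Bob is in Prague.
After move 4: Prague -> Tokyo. Bob is in Tokyo.
After move 5: Tokyo -> Prague. Bob is in Prague.
After move 6: Prague -> Quito. Bob is in Quito.

Answer: Quito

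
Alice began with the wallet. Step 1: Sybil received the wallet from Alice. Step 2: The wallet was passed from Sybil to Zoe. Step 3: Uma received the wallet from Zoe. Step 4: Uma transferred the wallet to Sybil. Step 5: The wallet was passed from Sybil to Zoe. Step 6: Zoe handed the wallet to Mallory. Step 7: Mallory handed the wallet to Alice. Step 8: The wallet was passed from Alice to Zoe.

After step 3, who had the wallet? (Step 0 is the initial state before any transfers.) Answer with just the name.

Answer: Uma

Derivation:
Tracking the wallet holder through step 3:
After step 0 (start): Alice
After step 1: Sybil
After step 2: Zoe
After step 3: Uma

At step 3, the holder is Uma.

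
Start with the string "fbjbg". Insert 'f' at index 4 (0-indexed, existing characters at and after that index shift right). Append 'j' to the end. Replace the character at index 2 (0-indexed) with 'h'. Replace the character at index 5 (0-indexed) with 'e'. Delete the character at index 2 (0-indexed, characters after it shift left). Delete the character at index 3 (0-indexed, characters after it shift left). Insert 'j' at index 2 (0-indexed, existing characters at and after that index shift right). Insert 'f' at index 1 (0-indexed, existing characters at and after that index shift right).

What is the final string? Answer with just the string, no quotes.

Applying each edit step by step:
Start: "fbjbg"
Op 1 (insert 'f' at idx 4): "fbjbg" -> "fbjbfg"
Op 2 (append 'j'): "fbjbfg" -> "fbjbfgj"
Op 3 (replace idx 2: 'j' -> 'h'): "fbjbfgj" -> "fbhbfgj"
Op 4 (replace idx 5: 'g' -> 'e'): "fbhbfgj" -> "fbhbfej"
Op 5 (delete idx 2 = 'h'): "fbhbfej" -> "fbbfej"
Op 6 (delete idx 3 = 'f'): "fbbfej" -> "fbbej"
Op 7 (insert 'j' at idx 2): "fbbej" -> "fbjbej"
Op 8 (insert 'f' at idx 1): "fbjbej" -> "ffbjbej"

Answer: ffbjbej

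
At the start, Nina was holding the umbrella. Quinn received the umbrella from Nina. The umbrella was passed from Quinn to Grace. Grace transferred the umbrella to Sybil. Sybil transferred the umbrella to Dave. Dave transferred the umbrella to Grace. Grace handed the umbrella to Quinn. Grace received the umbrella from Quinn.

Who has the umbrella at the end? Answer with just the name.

Answer: Grace

Derivation:
Tracking the umbrella through each event:
Start: Nina has the umbrella.
After event 1: Quinn has the umbrella.
After event 2: Grace has the umbrella.
After event 3: Sybil has the umbrella.
After event 4: Dave has the umbrella.
After event 5: Grace has the umbrella.
After event 6: Quinn has the umbrella.
After event 7: Grace has the umbrella.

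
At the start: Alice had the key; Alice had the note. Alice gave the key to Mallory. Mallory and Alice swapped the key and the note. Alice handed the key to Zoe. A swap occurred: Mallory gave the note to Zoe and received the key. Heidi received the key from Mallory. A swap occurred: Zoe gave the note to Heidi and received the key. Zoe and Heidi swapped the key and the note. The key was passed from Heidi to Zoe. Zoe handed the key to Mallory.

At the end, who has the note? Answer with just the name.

Answer: Zoe

Derivation:
Tracking all object holders:
Start: key:Alice, note:Alice
Event 1 (give key: Alice -> Mallory). State: key:Mallory, note:Alice
Event 2 (swap key<->note: now key:Alice, note:Mallory). State: key:Alice, note:Mallory
Event 3 (give key: Alice -> Zoe). State: key:Zoe, note:Mallory
Event 4 (swap note<->key: now note:Zoe, key:Mallory). State: key:Mallory, note:Zoe
Event 5 (give key: Mallory -> Heidi). State: key:Heidi, note:Zoe
Event 6 (swap note<->key: now note:Heidi, key:Zoe). State: key:Zoe, note:Heidi
Event 7 (swap key<->note: now key:Heidi, note:Zoe). State: key:Heidi, note:Zoe
Event 8 (give key: Heidi -> Zoe). State: key:Zoe, note:Zoe
Event 9 (give key: Zoe -> Mallory). State: key:Mallory, note:Zoe

Final state: key:Mallory, note:Zoe
The note is held by Zoe.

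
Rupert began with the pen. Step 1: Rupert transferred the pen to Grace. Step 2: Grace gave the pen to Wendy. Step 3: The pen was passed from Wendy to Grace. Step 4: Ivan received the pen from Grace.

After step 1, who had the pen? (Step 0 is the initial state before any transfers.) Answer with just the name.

Tracking the pen holder through step 1:
After step 0 (start): Rupert
After step 1: Grace

At step 1, the holder is Grace.

Answer: Grace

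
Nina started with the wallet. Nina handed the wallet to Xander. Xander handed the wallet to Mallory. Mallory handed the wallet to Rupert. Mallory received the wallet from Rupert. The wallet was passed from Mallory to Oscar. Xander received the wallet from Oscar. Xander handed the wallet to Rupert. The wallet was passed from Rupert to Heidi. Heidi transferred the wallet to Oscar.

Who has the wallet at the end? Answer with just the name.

Answer: Oscar

Derivation:
Tracking the wallet through each event:
Start: Nina has the wallet.
After event 1: Xander has the wallet.
After event 2: Mallory has the wallet.
After event 3: Rupert has the wallet.
After event 4: Mallory has the wallet.
After event 5: Oscar has the wallet.
After event 6: Xander has the wallet.
After event 7: Rupert has the wallet.
After event 8: Heidi has the wallet.
After event 9: Oscar has the wallet.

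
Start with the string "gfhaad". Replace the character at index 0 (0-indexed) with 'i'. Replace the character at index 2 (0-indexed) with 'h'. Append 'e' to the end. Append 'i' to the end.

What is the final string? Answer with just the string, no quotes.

Applying each edit step by step:
Start: "gfhaad"
Op 1 (replace idx 0: 'g' -> 'i'): "gfhaad" -> "ifhaad"
Op 2 (replace idx 2: 'h' -> 'h'): "ifhaad" -> "ifhaad"
Op 3 (append 'e'): "ifhaad" -> "ifhaade"
Op 4 (append 'i'): "ifhaade" -> "ifhaadei"

Answer: ifhaadei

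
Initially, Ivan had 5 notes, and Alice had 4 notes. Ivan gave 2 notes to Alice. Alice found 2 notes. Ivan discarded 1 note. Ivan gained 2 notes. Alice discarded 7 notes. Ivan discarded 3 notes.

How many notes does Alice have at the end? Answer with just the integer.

Answer: 1

Derivation:
Tracking counts step by step:
Start: Ivan=5, Alice=4
Event 1 (Ivan -> Alice, 2): Ivan: 5 -> 3, Alice: 4 -> 6. State: Ivan=3, Alice=6
Event 2 (Alice +2): Alice: 6 -> 8. State: Ivan=3, Alice=8
Event 3 (Ivan -1): Ivan: 3 -> 2. State: Ivan=2, Alice=8
Event 4 (Ivan +2): Ivan: 2 -> 4. State: Ivan=4, Alice=8
Event 5 (Alice -7): Alice: 8 -> 1. State: Ivan=4, Alice=1
Event 6 (Ivan -3): Ivan: 4 -> 1. State: Ivan=1, Alice=1

Alice's final count: 1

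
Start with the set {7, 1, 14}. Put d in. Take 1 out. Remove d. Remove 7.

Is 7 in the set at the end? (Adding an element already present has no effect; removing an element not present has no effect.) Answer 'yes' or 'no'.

Tracking the set through each operation:
Start: {1, 14, 7}
Event 1 (add d): added. Set: {1, 14, 7, d}
Event 2 (remove 1): removed. Set: {14, 7, d}
Event 3 (remove d): removed. Set: {14, 7}
Event 4 (remove 7): removed. Set: {14}

Final set: {14} (size 1)
7 is NOT in the final set.

Answer: no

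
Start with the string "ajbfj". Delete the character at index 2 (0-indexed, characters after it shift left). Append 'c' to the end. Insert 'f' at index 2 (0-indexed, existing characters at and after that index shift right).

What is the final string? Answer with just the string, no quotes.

Answer: ajffjc

Derivation:
Applying each edit step by step:
Start: "ajbfj"
Op 1 (delete idx 2 = 'b'): "ajbfj" -> "ajfj"
Op 2 (append 'c'): "ajfj" -> "ajfjc"
Op 3 (insert 'f' at idx 2): "ajfjc" -> "ajffjc"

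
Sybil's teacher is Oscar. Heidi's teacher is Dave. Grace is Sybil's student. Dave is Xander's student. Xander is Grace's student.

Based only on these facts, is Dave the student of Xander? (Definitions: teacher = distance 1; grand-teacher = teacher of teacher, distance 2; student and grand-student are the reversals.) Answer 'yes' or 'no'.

Reconstructing the teacher chain from the given facts:
  Oscar -> Sybil -> Grace -> Xander -> Dave -> Heidi
(each arrow means 'teacher of the next')
Positions in the chain (0 = top):
  position of Oscar: 0
  position of Sybil: 1
  position of Grace: 2
  position of Xander: 3
  position of Dave: 4
  position of Heidi: 5

Dave is at position 4, Xander is at position 3; signed distance (j - i) = -1.
'student' requires j - i = -1. Actual distance is -1, so the relation HOLDS.

Answer: yes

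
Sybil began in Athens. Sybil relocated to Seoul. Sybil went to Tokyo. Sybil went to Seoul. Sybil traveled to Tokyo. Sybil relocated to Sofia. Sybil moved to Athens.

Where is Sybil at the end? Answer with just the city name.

Tracking Sybil's location:
Start: Sybil is in Athens.
After move 1: Athens -> Seoul. Sybil is in Seoul.
After move 2: Seoul -> Tokyo. Sybil is in Tokyo.
After move 3: Tokyo -> Seoul. Sybil is in Seoul.
After move 4: Seoul -> Tokyo. Sybil is in Tokyo.
After move 5: Tokyo -> Sofia. Sybil is in Sofia.
After move 6: Sofia -> Athens. Sybil is in Athens.

Answer: Athens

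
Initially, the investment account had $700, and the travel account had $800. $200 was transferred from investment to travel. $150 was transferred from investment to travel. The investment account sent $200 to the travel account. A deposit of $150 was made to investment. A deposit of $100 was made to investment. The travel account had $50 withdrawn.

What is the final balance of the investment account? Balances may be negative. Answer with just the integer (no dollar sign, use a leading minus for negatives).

Tracking account balances step by step:
Start: investment=700, travel=800
Event 1 (transfer 200 investment -> travel): investment: 700 - 200 = 500, travel: 800 + 200 = 1000. Balances: investment=500, travel=1000
Event 2 (transfer 150 investment -> travel): investment: 500 - 150 = 350, travel: 1000 + 150 = 1150. Balances: investment=350, travel=1150
Event 3 (transfer 200 investment -> travel): investment: 350 - 200 = 150, travel: 1150 + 200 = 1350. Balances: investment=150, travel=1350
Event 4 (deposit 150 to investment): investment: 150 + 150 = 300. Balances: investment=300, travel=1350
Event 5 (deposit 100 to investment): investment: 300 + 100 = 400. Balances: investment=400, travel=1350
Event 6 (withdraw 50 from travel): travel: 1350 - 50 = 1300. Balances: investment=400, travel=1300

Final balance of investment: 400

Answer: 400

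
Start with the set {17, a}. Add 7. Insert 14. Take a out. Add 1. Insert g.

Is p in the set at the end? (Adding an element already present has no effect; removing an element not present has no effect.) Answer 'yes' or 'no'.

Answer: no

Derivation:
Tracking the set through each operation:
Start: {17, a}
Event 1 (add 7): added. Set: {17, 7, a}
Event 2 (add 14): added. Set: {14, 17, 7, a}
Event 3 (remove a): removed. Set: {14, 17, 7}
Event 4 (add 1): added. Set: {1, 14, 17, 7}
Event 5 (add g): added. Set: {1, 14, 17, 7, g}

Final set: {1, 14, 17, 7, g} (size 5)
p is NOT in the final set.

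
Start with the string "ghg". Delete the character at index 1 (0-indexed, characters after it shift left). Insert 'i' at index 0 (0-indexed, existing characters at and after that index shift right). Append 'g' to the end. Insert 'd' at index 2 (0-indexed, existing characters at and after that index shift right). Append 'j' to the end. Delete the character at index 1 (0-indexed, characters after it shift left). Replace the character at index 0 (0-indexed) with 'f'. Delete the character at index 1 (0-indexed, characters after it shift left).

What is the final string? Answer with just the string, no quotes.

Applying each edit step by step:
Start: "ghg"
Op 1 (delete idx 1 = 'h'): "ghg" -> "gg"
Op 2 (insert 'i' at idx 0): "gg" -> "igg"
Op 3 (append 'g'): "igg" -> "iggg"
Op 4 (insert 'd' at idx 2): "iggg" -> "igdgg"
Op 5 (append 'j'): "igdgg" -> "igdggj"
Op 6 (delete idx 1 = 'g'): "igdggj" -> "idggj"
Op 7 (replace idx 0: 'i' -> 'f'): "idggj" -> "fdggj"
Op 8 (delete idx 1 = 'd'): "fdggj" -> "fggj"

Answer: fggj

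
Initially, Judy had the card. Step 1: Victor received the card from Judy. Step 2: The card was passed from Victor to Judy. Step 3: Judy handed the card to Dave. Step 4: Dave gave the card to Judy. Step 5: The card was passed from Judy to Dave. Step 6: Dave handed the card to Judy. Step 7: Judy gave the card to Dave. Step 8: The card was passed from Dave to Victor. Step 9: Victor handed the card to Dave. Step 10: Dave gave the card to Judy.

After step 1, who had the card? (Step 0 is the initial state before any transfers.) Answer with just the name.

Answer: Victor

Derivation:
Tracking the card holder through step 1:
After step 0 (start): Judy
After step 1: Victor

At step 1, the holder is Victor.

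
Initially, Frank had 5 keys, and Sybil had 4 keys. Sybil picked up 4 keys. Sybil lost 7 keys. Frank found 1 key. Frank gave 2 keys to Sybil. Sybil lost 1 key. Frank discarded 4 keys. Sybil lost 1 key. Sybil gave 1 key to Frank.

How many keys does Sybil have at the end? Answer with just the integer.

Tracking counts step by step:
Start: Frank=5, Sybil=4
Event 1 (Sybil +4): Sybil: 4 -> 8. State: Frank=5, Sybil=8
Event 2 (Sybil -7): Sybil: 8 -> 1. State: Frank=5, Sybil=1
Event 3 (Frank +1): Frank: 5 -> 6. State: Frank=6, Sybil=1
Event 4 (Frank -> Sybil, 2): Frank: 6 -> 4, Sybil: 1 -> 3. State: Frank=4, Sybil=3
Event 5 (Sybil -1): Sybil: 3 -> 2. State: Frank=4, Sybil=2
Event 6 (Frank -4): Frank: 4 -> 0. State: Frank=0, Sybil=2
Event 7 (Sybil -1): Sybil: 2 -> 1. State: Frank=0, Sybil=1
Event 8 (Sybil -> Frank, 1): Sybil: 1 -> 0, Frank: 0 -> 1. State: Frank=1, Sybil=0

Sybil's final count: 0

Answer: 0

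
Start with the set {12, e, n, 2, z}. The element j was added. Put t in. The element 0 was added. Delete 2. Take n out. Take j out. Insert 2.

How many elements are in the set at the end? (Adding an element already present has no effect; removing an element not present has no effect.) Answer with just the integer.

Answer: 6

Derivation:
Tracking the set through each operation:
Start: {12, 2, e, n, z}
Event 1 (add j): added. Set: {12, 2, e, j, n, z}
Event 2 (add t): added. Set: {12, 2, e, j, n, t, z}
Event 3 (add 0): added. Set: {0, 12, 2, e, j, n, t, z}
Event 4 (remove 2): removed. Set: {0, 12, e, j, n, t, z}
Event 5 (remove n): removed. Set: {0, 12, e, j, t, z}
Event 6 (remove j): removed. Set: {0, 12, e, t, z}
Event 7 (add 2): added. Set: {0, 12, 2, e, t, z}

Final set: {0, 12, 2, e, t, z} (size 6)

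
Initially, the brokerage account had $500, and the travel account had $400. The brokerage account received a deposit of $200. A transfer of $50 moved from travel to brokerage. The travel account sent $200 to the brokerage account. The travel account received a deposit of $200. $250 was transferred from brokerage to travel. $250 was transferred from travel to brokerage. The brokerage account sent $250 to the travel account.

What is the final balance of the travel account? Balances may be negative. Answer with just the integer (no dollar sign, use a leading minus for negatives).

Tracking account balances step by step:
Start: brokerage=500, travel=400
Event 1 (deposit 200 to brokerage): brokerage: 500 + 200 = 700. Balances: brokerage=700, travel=400
Event 2 (transfer 50 travel -> brokerage): travel: 400 - 50 = 350, brokerage: 700 + 50 = 750. Balances: brokerage=750, travel=350
Event 3 (transfer 200 travel -> brokerage): travel: 350 - 200 = 150, brokerage: 750 + 200 = 950. Balances: brokerage=950, travel=150
Event 4 (deposit 200 to travel): travel: 150 + 200 = 350. Balances: brokerage=950, travel=350
Event 5 (transfer 250 brokerage -> travel): brokerage: 950 - 250 = 700, travel: 350 + 250 = 600. Balances: brokerage=700, travel=600
Event 6 (transfer 250 travel -> brokerage): travel: 600 - 250 = 350, brokerage: 700 + 250 = 950. Balances: brokerage=950, travel=350
Event 7 (transfer 250 brokerage -> travel): brokerage: 950 - 250 = 700, travel: 350 + 250 = 600. Balances: brokerage=700, travel=600

Final balance of travel: 600

Answer: 600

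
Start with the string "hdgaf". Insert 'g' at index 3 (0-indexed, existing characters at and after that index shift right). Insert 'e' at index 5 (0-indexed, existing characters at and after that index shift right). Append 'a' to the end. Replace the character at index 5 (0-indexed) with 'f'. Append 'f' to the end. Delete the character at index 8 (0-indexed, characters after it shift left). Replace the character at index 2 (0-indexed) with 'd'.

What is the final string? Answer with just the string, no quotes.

Answer: hddgaffa

Derivation:
Applying each edit step by step:
Start: "hdgaf"
Op 1 (insert 'g' at idx 3): "hdgaf" -> "hdggaf"
Op 2 (insert 'e' at idx 5): "hdggaf" -> "hdggaef"
Op 3 (append 'a'): "hdggaef" -> "hdggaefa"
Op 4 (replace idx 5: 'e' -> 'f'): "hdggaefa" -> "hdggaffa"
Op 5 (append 'f'): "hdggaffa" -> "hdggaffaf"
Op 6 (delete idx 8 = 'f'): "hdggaffaf" -> "hdggaffa"
Op 7 (replace idx 2: 'g' -> 'd'): "hdggaffa" -> "hddgaffa"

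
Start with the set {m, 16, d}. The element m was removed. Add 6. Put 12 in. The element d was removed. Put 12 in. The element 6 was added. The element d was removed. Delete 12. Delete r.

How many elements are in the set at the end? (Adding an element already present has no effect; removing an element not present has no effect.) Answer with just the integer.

Answer: 2

Derivation:
Tracking the set through each operation:
Start: {16, d, m}
Event 1 (remove m): removed. Set: {16, d}
Event 2 (add 6): added. Set: {16, 6, d}
Event 3 (add 12): added. Set: {12, 16, 6, d}
Event 4 (remove d): removed. Set: {12, 16, 6}
Event 5 (add 12): already present, no change. Set: {12, 16, 6}
Event 6 (add 6): already present, no change. Set: {12, 16, 6}
Event 7 (remove d): not present, no change. Set: {12, 16, 6}
Event 8 (remove 12): removed. Set: {16, 6}
Event 9 (remove r): not present, no change. Set: {16, 6}

Final set: {16, 6} (size 2)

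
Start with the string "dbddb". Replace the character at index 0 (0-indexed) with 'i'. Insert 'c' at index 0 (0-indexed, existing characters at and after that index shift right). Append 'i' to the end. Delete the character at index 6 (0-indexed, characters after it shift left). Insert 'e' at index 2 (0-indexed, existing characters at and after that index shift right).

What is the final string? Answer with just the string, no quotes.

Applying each edit step by step:
Start: "dbddb"
Op 1 (replace idx 0: 'd' -> 'i'): "dbddb" -> "ibddb"
Op 2 (insert 'c' at idx 0): "ibddb" -> "cibddb"
Op 3 (append 'i'): "cibddb" -> "cibddbi"
Op 4 (delete idx 6 = 'i'): "cibddbi" -> "cibddb"
Op 5 (insert 'e' at idx 2): "cibddb" -> "ciebddb"

Answer: ciebddb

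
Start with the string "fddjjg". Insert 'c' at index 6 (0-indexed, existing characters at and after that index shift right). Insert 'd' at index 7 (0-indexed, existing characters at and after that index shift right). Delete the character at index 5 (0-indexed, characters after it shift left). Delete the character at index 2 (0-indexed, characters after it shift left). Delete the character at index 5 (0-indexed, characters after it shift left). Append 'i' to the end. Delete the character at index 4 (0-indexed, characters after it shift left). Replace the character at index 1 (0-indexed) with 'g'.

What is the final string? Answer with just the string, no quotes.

Answer: fgjji

Derivation:
Applying each edit step by step:
Start: "fddjjg"
Op 1 (insert 'c' at idx 6): "fddjjg" -> "fddjjgc"
Op 2 (insert 'd' at idx 7): "fddjjgc" -> "fddjjgcd"
Op 3 (delete idx 5 = 'g'): "fddjjgcd" -> "fddjjcd"
Op 4 (delete idx 2 = 'd'): "fddjjcd" -> "fdjjcd"
Op 5 (delete idx 5 = 'd'): "fdjjcd" -> "fdjjc"
Op 6 (append 'i'): "fdjjc" -> "fdjjci"
Op 7 (delete idx 4 = 'c'): "fdjjci" -> "fdjji"
Op 8 (replace idx 1: 'd' -> 'g'): "fdjji" -> "fgjji"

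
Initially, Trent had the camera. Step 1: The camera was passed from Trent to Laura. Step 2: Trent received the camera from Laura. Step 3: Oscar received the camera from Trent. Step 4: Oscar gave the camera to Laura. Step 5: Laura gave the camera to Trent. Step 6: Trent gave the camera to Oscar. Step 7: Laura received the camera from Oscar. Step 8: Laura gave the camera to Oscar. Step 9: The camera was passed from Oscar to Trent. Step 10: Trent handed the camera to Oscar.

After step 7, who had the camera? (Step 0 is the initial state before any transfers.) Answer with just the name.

Answer: Laura

Derivation:
Tracking the camera holder through step 7:
After step 0 (start): Trent
After step 1: Laura
After step 2: Trent
After step 3: Oscar
After step 4: Laura
After step 5: Trent
After step 6: Oscar
After step 7: Laura

At step 7, the holder is Laura.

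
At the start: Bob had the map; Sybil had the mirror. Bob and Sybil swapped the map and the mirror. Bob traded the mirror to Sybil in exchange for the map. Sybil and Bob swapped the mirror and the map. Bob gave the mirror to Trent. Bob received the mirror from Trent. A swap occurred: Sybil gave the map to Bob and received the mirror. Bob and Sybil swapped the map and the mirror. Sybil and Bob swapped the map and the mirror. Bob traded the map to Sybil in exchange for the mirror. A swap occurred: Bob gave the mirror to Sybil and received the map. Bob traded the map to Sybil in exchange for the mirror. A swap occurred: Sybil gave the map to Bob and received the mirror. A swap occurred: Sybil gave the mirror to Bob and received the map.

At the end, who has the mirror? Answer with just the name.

Tracking all object holders:
Start: map:Bob, mirror:Sybil
Event 1 (swap map<->mirror: now map:Sybil, mirror:Bob). State: map:Sybil, mirror:Bob
Event 2 (swap mirror<->map: now mirror:Sybil, map:Bob). State: map:Bob, mirror:Sybil
Event 3 (swap mirror<->map: now mirror:Bob, map:Sybil). State: map:Sybil, mirror:Bob
Event 4 (give mirror: Bob -> Trent). State: map:Sybil, mirror:Trent
Event 5 (give mirror: Trent -> Bob). State: map:Sybil, mirror:Bob
Event 6 (swap map<->mirror: now map:Bob, mirror:Sybil). State: map:Bob, mirror:Sybil
Event 7 (swap map<->mirror: now map:Sybil, mirror:Bob). State: map:Sybil, mirror:Bob
Event 8 (swap map<->mirror: now map:Bob, mirror:Sybil). State: map:Bob, mirror:Sybil
Event 9 (swap map<->mirror: now map:Sybil, mirror:Bob). State: map:Sybil, mirror:Bob
Event 10 (swap mirror<->map: now mirror:Sybil, map:Bob). State: map:Bob, mirror:Sybil
Event 11 (swap map<->mirror: now map:Sybil, mirror:Bob). State: map:Sybil, mirror:Bob
Event 12 (swap map<->mirror: now map:Bob, mirror:Sybil). State: map:Bob, mirror:Sybil
Event 13 (swap mirror<->map: now mirror:Bob, map:Sybil). State: map:Sybil, mirror:Bob

Final state: map:Sybil, mirror:Bob
The mirror is held by Bob.

Answer: Bob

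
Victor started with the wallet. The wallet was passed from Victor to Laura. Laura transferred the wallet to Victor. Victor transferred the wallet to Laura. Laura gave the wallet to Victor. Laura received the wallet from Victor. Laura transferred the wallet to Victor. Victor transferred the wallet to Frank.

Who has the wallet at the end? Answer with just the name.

Answer: Frank

Derivation:
Tracking the wallet through each event:
Start: Victor has the wallet.
After event 1: Laura has the wallet.
After event 2: Victor has the wallet.
After event 3: Laura has the wallet.
After event 4: Victor has the wallet.
After event 5: Laura has the wallet.
After event 6: Victor has the wallet.
After event 7: Frank has the wallet.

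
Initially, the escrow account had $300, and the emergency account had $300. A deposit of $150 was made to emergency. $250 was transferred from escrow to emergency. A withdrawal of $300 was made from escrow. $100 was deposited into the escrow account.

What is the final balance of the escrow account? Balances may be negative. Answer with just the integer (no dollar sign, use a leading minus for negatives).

Tracking account balances step by step:
Start: escrow=300, emergency=300
Event 1 (deposit 150 to emergency): emergency: 300 + 150 = 450. Balances: escrow=300, emergency=450
Event 2 (transfer 250 escrow -> emergency): escrow: 300 - 250 = 50, emergency: 450 + 250 = 700. Balances: escrow=50, emergency=700
Event 3 (withdraw 300 from escrow): escrow: 50 - 300 = -250. Balances: escrow=-250, emergency=700
Event 4 (deposit 100 to escrow): escrow: -250 + 100 = -150. Balances: escrow=-150, emergency=700

Final balance of escrow: -150

Answer: -150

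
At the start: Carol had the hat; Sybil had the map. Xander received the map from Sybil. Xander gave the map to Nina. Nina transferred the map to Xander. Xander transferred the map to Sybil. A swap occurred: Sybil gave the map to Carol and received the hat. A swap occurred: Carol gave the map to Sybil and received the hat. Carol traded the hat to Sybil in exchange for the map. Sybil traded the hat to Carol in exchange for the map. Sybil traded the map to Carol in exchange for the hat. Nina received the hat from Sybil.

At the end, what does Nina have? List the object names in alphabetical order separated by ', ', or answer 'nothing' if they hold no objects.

Answer: hat

Derivation:
Tracking all object holders:
Start: hat:Carol, map:Sybil
Event 1 (give map: Sybil -> Xander). State: hat:Carol, map:Xander
Event 2 (give map: Xander -> Nina). State: hat:Carol, map:Nina
Event 3 (give map: Nina -> Xander). State: hat:Carol, map:Xander
Event 4 (give map: Xander -> Sybil). State: hat:Carol, map:Sybil
Event 5 (swap map<->hat: now map:Carol, hat:Sybil). State: hat:Sybil, map:Carol
Event 6 (swap map<->hat: now map:Sybil, hat:Carol). State: hat:Carol, map:Sybil
Event 7 (swap hat<->map: now hat:Sybil, map:Carol). State: hat:Sybil, map:Carol
Event 8 (swap hat<->map: now hat:Carol, map:Sybil). State: hat:Carol, map:Sybil
Event 9 (swap map<->hat: now map:Carol, hat:Sybil). State: hat:Sybil, map:Carol
Event 10 (give hat: Sybil -> Nina). State: hat:Nina, map:Carol

Final state: hat:Nina, map:Carol
Nina holds: hat.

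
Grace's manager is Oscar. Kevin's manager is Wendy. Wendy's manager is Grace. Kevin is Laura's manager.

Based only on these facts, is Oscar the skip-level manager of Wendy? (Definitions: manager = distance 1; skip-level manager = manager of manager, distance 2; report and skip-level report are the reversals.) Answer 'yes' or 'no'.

Reconstructing the manager chain from the given facts:
  Oscar -> Grace -> Wendy -> Kevin -> Laura
(each arrow means 'manager of the next')
Positions in the chain (0 = top):
  position of Oscar: 0
  position of Grace: 1
  position of Wendy: 2
  position of Kevin: 3
  position of Laura: 4

Oscar is at position 0, Wendy is at position 2; signed distance (j - i) = 2.
'skip-level manager' requires j - i = 2. Actual distance is 2, so the relation HOLDS.

Answer: yes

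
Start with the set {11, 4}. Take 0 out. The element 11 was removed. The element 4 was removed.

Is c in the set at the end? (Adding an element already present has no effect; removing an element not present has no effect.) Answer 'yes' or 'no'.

Tracking the set through each operation:
Start: {11, 4}
Event 1 (remove 0): not present, no change. Set: {11, 4}
Event 2 (remove 11): removed. Set: {4}
Event 3 (remove 4): removed. Set: {}

Final set: {} (size 0)
c is NOT in the final set.

Answer: no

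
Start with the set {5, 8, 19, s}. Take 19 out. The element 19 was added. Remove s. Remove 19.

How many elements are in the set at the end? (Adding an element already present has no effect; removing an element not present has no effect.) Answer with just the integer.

Answer: 2

Derivation:
Tracking the set through each operation:
Start: {19, 5, 8, s}
Event 1 (remove 19): removed. Set: {5, 8, s}
Event 2 (add 19): added. Set: {19, 5, 8, s}
Event 3 (remove s): removed. Set: {19, 5, 8}
Event 4 (remove 19): removed. Set: {5, 8}

Final set: {5, 8} (size 2)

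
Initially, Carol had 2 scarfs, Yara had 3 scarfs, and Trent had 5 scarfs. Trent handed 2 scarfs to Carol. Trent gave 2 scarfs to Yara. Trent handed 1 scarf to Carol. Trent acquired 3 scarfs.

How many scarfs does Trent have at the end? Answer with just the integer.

Answer: 3

Derivation:
Tracking counts step by step:
Start: Carol=2, Yara=3, Trent=5
Event 1 (Trent -> Carol, 2): Trent: 5 -> 3, Carol: 2 -> 4. State: Carol=4, Yara=3, Trent=3
Event 2 (Trent -> Yara, 2): Trent: 3 -> 1, Yara: 3 -> 5. State: Carol=4, Yara=5, Trent=1
Event 3 (Trent -> Carol, 1): Trent: 1 -> 0, Carol: 4 -> 5. State: Carol=5, Yara=5, Trent=0
Event 4 (Trent +3): Trent: 0 -> 3. State: Carol=5, Yara=5, Trent=3

Trent's final count: 3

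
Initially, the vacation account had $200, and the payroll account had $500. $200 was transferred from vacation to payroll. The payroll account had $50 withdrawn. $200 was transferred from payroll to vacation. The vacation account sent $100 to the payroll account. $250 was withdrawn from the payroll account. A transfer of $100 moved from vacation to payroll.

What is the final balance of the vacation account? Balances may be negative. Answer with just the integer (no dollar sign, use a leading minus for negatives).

Tracking account balances step by step:
Start: vacation=200, payroll=500
Event 1 (transfer 200 vacation -> payroll): vacation: 200 - 200 = 0, payroll: 500 + 200 = 700. Balances: vacation=0, payroll=700
Event 2 (withdraw 50 from payroll): payroll: 700 - 50 = 650. Balances: vacation=0, payroll=650
Event 3 (transfer 200 payroll -> vacation): payroll: 650 - 200 = 450, vacation: 0 + 200 = 200. Balances: vacation=200, payroll=450
Event 4 (transfer 100 vacation -> payroll): vacation: 200 - 100 = 100, payroll: 450 + 100 = 550. Balances: vacation=100, payroll=550
Event 5 (withdraw 250 from payroll): payroll: 550 - 250 = 300. Balances: vacation=100, payroll=300
Event 6 (transfer 100 vacation -> payroll): vacation: 100 - 100 = 0, payroll: 300 + 100 = 400. Balances: vacation=0, payroll=400

Final balance of vacation: 0

Answer: 0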